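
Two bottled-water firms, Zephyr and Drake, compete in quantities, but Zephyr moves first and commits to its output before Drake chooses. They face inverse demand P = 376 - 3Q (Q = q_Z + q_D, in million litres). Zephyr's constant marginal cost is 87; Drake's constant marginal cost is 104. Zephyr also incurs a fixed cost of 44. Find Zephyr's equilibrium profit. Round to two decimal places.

3857.50

The follower Drake best-responds to any q_Z: π_D = (376 - 3Q)q_D - 104q_D.
Follower FOC: 272 - 3q_Z - 6q_D = 0, so q_D(q_Z) = (272 - 3q_Z)/6.
The leader anticipates this reaction. Substituting into P = 376 - 3Q gives P = 240 - (3/2)q_Z, so π_Z = (240 - (3/2)q_Z)q_Z - 87q_Z.
Maximising: ∂π_Z/∂q_Z = 153 - 3q_Z = 0, giving q_Z = 51.
Then q_D = (272 - 3·51)/6 = 119/6.
Price P = 376 - 3·(425/6) = 327/2.
Zephyr's profit: (327/2 - 87)·51 - 44 = 3857.5000.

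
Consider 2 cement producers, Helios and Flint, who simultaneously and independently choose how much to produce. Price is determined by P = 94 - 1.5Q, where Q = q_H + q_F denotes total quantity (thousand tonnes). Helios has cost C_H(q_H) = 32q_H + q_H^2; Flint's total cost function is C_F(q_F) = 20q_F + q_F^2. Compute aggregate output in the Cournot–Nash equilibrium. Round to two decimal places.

Helios's profit: π_H = (94 - 1.5Q)q_H - (32q_H + q_H²). Setting ∂π_H/∂q_H = 0: 62 - 5q_H - (3/2)(q_F) = 0.
Flint's first-order condition: 74 - 5q_F - (3/2)(q_H) = 0.
So q_H = (62 - (3/2)q_F)/5 and q_F = (74 - (3/2)q_H)/5.
Substituting one into the other gives q_H = 796/91 and q_F = 1108/91.
Total output Q = 796/91 + 1108/91 = 272/13.

20.92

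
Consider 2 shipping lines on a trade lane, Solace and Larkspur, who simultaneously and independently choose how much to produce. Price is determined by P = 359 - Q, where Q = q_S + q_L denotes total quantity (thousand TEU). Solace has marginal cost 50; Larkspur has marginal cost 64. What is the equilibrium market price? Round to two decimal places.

157.67

Solace's profit: π_S = (359 - Q)q_S - (50q_S). Setting ∂π_S/∂q_S = 0: 309 - 2q_S - (q_L) = 0.
Larkspur's first-order condition: 295 - 2q_L - (q_S) = 0.
Best responses: q_S = (309 - q_L)/2, q_L = (295 - q_S)/2.
Substituting one into the other gives q_S = 323/3 and q_L = 281/3.
Total output Q = 604/3, so price P = 359 - 604/3 = 473/3.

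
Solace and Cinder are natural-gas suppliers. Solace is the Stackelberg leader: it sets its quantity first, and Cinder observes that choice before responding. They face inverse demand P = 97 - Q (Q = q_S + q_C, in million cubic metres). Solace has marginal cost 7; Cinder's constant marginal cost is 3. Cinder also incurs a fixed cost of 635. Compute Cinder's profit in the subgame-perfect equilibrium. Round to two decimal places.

15.25

Solve by backward induction. Given q_S, the follower Cinder maximises π_C = (97 - q_S - q_C)q_C - 3q_C.
Setting the follower's marginal profit to zero, 94 - q_S - 2q_C = 0, i.e. q_C = (94 - q_S)/2.
The leader anticipates this reaction. Substituting into P = 97 - Q gives P = 50 - (1/2)q_S, so π_S = (50 - (1/2)q_S)q_S - 7q_S.
Leader FOC: 43 - q_S = 0, so q_S = 43.
Then q_C = (94 - 43)/2 = 51/2.
Price P = 97 - 137/2 = 57/2.
Cinder's profit: (57/2 - 3)·(51/2) - 635 = 61/4.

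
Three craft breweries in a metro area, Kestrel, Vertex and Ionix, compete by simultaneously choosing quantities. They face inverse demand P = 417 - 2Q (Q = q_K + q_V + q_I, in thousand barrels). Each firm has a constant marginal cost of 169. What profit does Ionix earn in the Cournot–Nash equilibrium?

A representative firm's profit is π_i = q_i(417 - 2Q) - 169q_i.
Setting ∂π_i/∂q_i = 0 with rivals' quantities fixed: 248 - 4q_i - 2·Σ_{j≠i} q_j = 0.
With identical firms every q_j equals q_i, so Σ_{j≠i} q_j = 2q_i and 248 = 8q_i, giving q_i = 31.
Price P = 417 - 2·93 = 231.
Ionix's profit: (231 - 169)·31 = 1922.

1922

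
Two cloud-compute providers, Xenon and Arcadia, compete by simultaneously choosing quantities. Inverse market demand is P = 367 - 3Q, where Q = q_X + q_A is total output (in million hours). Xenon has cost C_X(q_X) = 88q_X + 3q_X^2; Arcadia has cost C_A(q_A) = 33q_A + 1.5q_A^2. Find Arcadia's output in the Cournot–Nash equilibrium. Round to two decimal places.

32.03

Xenon's profit: π_X = (367 - 3Q)q_X - (88q_X + 3q_X²). Setting ∂π_X/∂q_X = 0: 279 - 12q_X - 3(q_A) = 0.
Arcadia's first-order condition: 334 - 9q_A - 3(q_X) = 0.
Rearranging gives the reaction functions q_X = (279 - 3q_A)/12 and q_A = (334 - 3q_X)/9.
Solving the pair: q_X = 503/33, q_A = 1057/33.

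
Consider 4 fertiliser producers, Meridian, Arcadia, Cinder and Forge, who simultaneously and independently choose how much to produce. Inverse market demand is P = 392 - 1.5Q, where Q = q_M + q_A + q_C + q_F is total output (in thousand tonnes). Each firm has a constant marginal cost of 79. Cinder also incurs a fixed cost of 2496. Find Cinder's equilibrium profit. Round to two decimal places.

116.51

Each firm earns π_i = (392 - 1.5Q)q_i - 79q_i.
First-order condition (treating rivals' output as given): 313 - 3q_i - (3/2)·Σ_{j≠i} q_j = 0.
By symmetry each firm produces the same amount; substituting Σ_{j≠i} q_j = 3q_i yields q_i = 313/(15/2) = 626/15.
Price P = 392 - (3/2)·166.9333 = 708/5.
Cinder's profit: (708/5 - 79)·(626/15) - 2496 = 116.5067.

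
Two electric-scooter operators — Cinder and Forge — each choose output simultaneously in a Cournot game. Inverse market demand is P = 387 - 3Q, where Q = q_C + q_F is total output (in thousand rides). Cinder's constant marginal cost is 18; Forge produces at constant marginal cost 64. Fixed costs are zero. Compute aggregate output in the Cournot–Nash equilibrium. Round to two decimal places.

76.89

Cinder's profit: π_C = (387 - 3Q)q_C - (18q_C). Setting ∂π_C/∂q_C = 0: 369 - 6q_C - 3(q_F) = 0.
Forge's profit: π_F = (387 - 3Q)q_F - (64q_F). Setting ∂π_F/∂q_F = 0: 323 - 6q_F - 3(q_C) = 0.
Rearranging gives the reaction functions q_C = (369 - 3q_F)/6 and q_F = (323 - 3q_C)/6.
Solving the pair: q_C = 415/9, q_F = 277/9.
Total output Q = 415/9 + 277/9 = 692/9.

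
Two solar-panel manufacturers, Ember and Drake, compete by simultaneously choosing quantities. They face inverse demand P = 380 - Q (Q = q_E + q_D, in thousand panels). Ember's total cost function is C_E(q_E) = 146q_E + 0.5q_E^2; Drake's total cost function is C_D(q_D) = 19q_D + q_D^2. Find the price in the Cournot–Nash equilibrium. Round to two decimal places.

Ember's profit: π_E = (380 - Q)q_E - (146q_E + (1/2)q_E²). Setting ∂π_E/∂q_E = 0: 234 - 3q_E - (q_D) = 0.
Drake's first-order condition: 361 - 4q_D - (q_E) = 0.
Best responses: q_E = (234 - q_D)/3, q_D = (361 - q_E)/4.
Solving the pair: q_E = 575/11, q_D = 849/11.
Total output Q = 1424/11, so price P = 380 - 1424/11 = 250.5455.

250.55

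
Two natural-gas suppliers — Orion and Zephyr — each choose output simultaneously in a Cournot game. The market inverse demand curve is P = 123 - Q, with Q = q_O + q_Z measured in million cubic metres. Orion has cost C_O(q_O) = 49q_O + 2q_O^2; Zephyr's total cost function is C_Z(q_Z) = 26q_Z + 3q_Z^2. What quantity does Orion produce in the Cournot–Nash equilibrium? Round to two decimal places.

Orion's profit: π_O = (123 - Q)q_O - (49q_O + 2q_O²). Setting ∂π_O/∂q_O = 0: 74 - 6q_O - (q_Z) = 0.
Zephyr's profit: π_Z = (123 - Q)q_Z - (26q_Z + 3q_Z²). Setting ∂π_Z/∂q_Z = 0: 97 - 8q_Z - (q_O) = 0.
So q_O = (74 - q_Z)/6 and q_Z = (97 - q_O)/8.
Solving the pair: q_O = 495/47, q_Z = 508/47.

10.53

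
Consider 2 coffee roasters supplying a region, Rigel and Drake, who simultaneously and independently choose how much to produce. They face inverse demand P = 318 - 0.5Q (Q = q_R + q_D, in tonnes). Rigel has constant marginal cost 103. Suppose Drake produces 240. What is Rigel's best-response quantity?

With the rival's output fixed at 240, Rigel's profit is π_R = (318 - (1/2)·240 - (1/2)q_R)q_R - (103q_R) = (198 - (1/2)q_R)q_R - (103q_R).
∂π_R/∂q_R = 95 - q_R = 0, so q_R = 95.

95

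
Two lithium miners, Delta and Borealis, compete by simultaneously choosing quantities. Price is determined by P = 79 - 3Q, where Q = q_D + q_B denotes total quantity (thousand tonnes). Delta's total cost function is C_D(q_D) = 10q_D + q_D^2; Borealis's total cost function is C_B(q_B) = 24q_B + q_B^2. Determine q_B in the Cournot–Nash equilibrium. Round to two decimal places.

4.24

Delta's profit: π_D = (79 - 3Q)q_D - (10q_D + q_D²). Setting ∂π_D/∂q_D = 0: 69 - 8q_D - 3(q_B) = 0.
Borealis's profit: π_B = (79 - 3Q)q_B - (24q_B + q_B²). Setting ∂π_B/∂q_B = 0: 55 - 8q_B - 3(q_D) = 0.
Best responses: q_D = (69 - 3q_B)/8, q_B = (55 - 3q_D)/8.
Substituting one into the other gives q_D = 387/55 and q_B = 233/55.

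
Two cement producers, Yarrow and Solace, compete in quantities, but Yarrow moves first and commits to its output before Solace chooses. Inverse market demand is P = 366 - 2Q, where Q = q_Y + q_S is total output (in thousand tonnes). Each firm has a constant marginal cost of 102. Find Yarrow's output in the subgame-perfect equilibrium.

The follower Solace best-responds to any q_Y: π_S = (366 - 2Q)q_S - 102q_S.
∂π_S/∂q_S = 264 - 2q_Y - 4q_S = 0 gives the reaction function q_S = (264 - 2q_Y)/4.
The leader anticipates this reaction. Substituting into P = 366 - 2Q gives P = 234 - q_Y, so π_Y = (234 - q_Y)q_Y - 102q_Y.
Maximising: ∂π_Y/∂q_Y = 132 - 2q_Y = 0, giving q_Y = 66.
Then q_S = (264 - 2·66)/4 = 33.

66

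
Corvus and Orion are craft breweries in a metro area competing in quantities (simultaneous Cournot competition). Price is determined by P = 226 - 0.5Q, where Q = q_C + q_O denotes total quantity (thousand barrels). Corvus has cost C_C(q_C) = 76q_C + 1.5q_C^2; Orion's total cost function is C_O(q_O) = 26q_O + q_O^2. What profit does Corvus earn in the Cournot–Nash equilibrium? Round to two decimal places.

1774.56

Corvus's profit: π_C = (226 - 0.5Q)q_C - (76q_C + (3/2)q_C²). Setting ∂π_C/∂q_C = 0: 150 - 4q_C - (1/2)(q_O) = 0.
Orion's profit: π_O = (226 - 0.5Q)q_O - (26q_O + q_O²). Setting ∂π_O/∂q_O = 0: 200 - 3q_O - (1/2)(q_C) = 0.
So q_C = (150 - (1/2)q_O)/4 and q_O = (200 - (1/2)q_C)/3.
Substituting one into the other gives q_C = 1400/47 and q_O = 61.7021.
Price P = 226 - (1/2)·91.4894 = 180.2553.
Corvus's profit: 180.2553·(1400/47) - 76·(1400/47) - (3/2)(1400/47)² = 1774.5586.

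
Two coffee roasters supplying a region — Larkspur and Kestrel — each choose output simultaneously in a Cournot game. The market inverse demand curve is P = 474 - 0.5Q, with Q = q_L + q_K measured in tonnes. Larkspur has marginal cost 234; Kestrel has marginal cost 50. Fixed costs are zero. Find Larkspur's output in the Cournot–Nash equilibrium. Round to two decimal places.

37.33

Larkspur's profit: π_L = (474 - 0.5Q)q_L - (234q_L). Setting ∂π_L/∂q_L = 0: 240 - q_L - (1/2)(q_K) = 0.
Kestrel's profit: π_K = (474 - 0.5Q)q_K - (50q_K). Setting ∂π_K/∂q_K = 0: 424 - q_K - (1/2)(q_L) = 0.
Best responses: q_L = (240 - (1/2)q_K), q_K = (424 - (1/2)q_L).
Solving the pair: q_L = 112/3, q_K = 1216/3.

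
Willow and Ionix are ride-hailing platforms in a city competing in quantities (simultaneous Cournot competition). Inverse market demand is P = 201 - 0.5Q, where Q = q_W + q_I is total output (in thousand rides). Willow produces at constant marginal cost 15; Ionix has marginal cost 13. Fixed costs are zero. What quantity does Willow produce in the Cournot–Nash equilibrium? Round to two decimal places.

122.67

Willow's profit: π_W = (201 - 0.5Q)q_W - (15q_W). Setting ∂π_W/∂q_W = 0: 186 - q_W - (1/2)(q_I) = 0.
Ionix's profit: π_I = (201 - 0.5Q)q_I - (13q_I). Setting ∂π_I/∂q_I = 0: 188 - q_I - (1/2)(q_W) = 0.
Best responses: q_W = (186 - (1/2)q_I), q_I = (188 - (1/2)q_W).
Solving the pair: q_W = 368/3, q_I = 380/3.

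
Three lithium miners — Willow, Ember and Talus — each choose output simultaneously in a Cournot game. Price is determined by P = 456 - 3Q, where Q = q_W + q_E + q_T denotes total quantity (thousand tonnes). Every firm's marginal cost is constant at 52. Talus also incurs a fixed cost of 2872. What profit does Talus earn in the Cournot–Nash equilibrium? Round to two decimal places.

A representative firm's profit is π_i = q_i(456 - 3Q) - 52q_i.
First-order condition (treating rivals' output as given): 404 - 6q_i - 3·Σ_{j≠i} q_j = 0.
By symmetry each firm produces the same amount; substituting Σ_{j≠i} q_j = 2q_i yields q_i = 404/12 = 101/3.
Price P = 456 - 3·101 = 153.
Talus's profit: (153 - 52)·(101/3) - 2872 = 1585/3.

528.33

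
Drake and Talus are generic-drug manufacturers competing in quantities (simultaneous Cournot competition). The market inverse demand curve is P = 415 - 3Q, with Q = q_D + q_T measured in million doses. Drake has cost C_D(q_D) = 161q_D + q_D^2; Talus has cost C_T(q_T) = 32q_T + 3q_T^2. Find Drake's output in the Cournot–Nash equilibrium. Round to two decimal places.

Drake's profit: π_D = (415 - 3Q)q_D - (161q_D + q_D²). Setting ∂π_D/∂q_D = 0: 254 - 8q_D - 3(q_T) = 0.
Talus's first-order condition: 383 - 12q_T - 3(q_D) = 0.
Rearranging gives the reaction functions q_D = (254 - 3q_T)/8 and q_T = (383 - 3q_D)/12.
Substituting one into the other gives q_D = 633/29 and q_T = 26.4598.

21.83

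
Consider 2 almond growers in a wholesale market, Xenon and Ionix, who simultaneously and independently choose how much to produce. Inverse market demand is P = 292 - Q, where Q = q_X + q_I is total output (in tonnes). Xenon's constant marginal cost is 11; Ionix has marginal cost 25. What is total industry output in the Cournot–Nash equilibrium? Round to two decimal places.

182.67

Xenon's profit: π_X = (292 - Q)q_X - (11q_X). Setting ∂π_X/∂q_X = 0: 281 - 2q_X - (q_I) = 0.
Ionix's first-order condition: 267 - 2q_I - (q_X) = 0.
Rearranging gives the reaction functions q_X = (281 - q_I)/2 and q_I = (267 - q_X)/2.
Solving the pair: q_X = 295/3, q_I = 253/3.
Total output Q = 295/3 + 253/3 = 548/3.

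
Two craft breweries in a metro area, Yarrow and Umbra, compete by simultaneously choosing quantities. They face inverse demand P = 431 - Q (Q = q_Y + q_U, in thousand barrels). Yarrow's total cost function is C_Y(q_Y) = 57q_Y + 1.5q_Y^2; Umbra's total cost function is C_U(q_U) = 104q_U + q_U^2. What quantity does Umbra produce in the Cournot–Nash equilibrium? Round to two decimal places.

Yarrow's profit: π_Y = (431 - Q)q_Y - (57q_Y + (3/2)q_Y²). Setting ∂π_Y/∂q_Y = 0: 374 - 5q_Y - (q_U) = 0.
Umbra's first-order condition: 327 - 4q_U - (q_Y) = 0.
Best responses: q_Y = (374 - q_U)/5, q_U = (327 - q_Y)/4.
Substituting one into the other gives q_Y = 1169/19 and q_U = 1261/19.

66.37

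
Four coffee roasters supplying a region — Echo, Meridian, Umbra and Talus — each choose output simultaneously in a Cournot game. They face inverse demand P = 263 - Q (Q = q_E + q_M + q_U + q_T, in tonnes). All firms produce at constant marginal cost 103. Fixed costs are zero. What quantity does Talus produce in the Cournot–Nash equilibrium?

32

A representative firm's profit is π_i = q_i(263 - Q) - 103q_i.
First-order condition (treating rivals' output as given): 160 - 2q_i - Σ_{j≠i} q_j = 0.
By symmetry each firm produces the same amount; substituting Σ_{j≠i} q_j = 3q_i yields q_i = 160/5 = 32.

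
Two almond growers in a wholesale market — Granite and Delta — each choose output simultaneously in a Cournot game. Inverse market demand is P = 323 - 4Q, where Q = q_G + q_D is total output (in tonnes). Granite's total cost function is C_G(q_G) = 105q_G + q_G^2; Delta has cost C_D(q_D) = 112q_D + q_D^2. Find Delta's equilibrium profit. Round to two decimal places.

Granite's profit: π_G = (323 - 4Q)q_G - (105q_G + q_G²). Setting ∂π_G/∂q_G = 0: 218 - 10q_G - 4(q_D) = 0.
Delta's first-order condition: 211 - 10q_D - 4(q_G) = 0.
So q_G = (218 - 4q_D)/10 and q_D = (211 - 4q_G)/10.
Substituting one into the other gives q_G = 334/21 and q_D = 619/42.
Price P = 323 - 4·(429/14) = 1403/7.
Delta's profit: (1403/7)·(619/42) - 112·(619/42) - (619/42)² = 1086.0573.

1086.06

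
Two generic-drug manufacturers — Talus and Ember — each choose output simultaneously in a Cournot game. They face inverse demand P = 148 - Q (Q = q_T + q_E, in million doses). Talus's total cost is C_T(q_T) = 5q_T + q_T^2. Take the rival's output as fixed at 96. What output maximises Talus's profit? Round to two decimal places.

With the rival's output fixed at 96, Talus's profit is π_T = (148 - 96 - q_T)q_T - (5q_T + q_T²) = (52 - q_T)q_T - (5q_T + q_T²).
∂π_T/∂q_T = 47 - 4q_T = 0, so q_T = 47/4.

11.75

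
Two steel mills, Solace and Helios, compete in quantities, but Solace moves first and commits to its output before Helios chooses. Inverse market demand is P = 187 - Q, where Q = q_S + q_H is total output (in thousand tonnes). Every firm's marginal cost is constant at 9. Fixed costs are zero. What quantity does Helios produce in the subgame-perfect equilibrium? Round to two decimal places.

Solve by backward induction. Given q_S, the follower Helios maximises π_H = (187 - q_S - q_H)q_H - 9q_H.
∂π_H/∂q_H = 178 - q_S - 2q_H = 0 gives the reaction function q_H = (178 - q_S)/2.
The leader anticipates this reaction. Substituting into P = 187 - Q gives P = 98 - (1/2)q_S, so π_S = (98 - (1/2)q_S)q_S - 9q_S.
Maximising: ∂π_S/∂q_S = 89 - q_S = 0, giving q_S = 89.
Then q_H = (178 - 89)/2 = 89/2.

44.50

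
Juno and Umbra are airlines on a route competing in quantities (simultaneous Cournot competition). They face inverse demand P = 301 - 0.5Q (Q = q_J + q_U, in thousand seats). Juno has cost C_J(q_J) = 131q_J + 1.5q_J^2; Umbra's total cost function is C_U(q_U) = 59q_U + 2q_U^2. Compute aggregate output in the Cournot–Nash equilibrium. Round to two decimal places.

Juno's profit: π_J = (301 - 0.5Q)q_J - (131q_J + (3/2)q_J²). Setting ∂π_J/∂q_J = 0: 170 - 4q_J - (1/2)(q_U) = 0.
Umbra's first-order condition: 242 - 5q_U - (1/2)(q_J) = 0.
Rearranging gives the reaction functions q_J = (170 - (1/2)q_U)/4 and q_U = (242 - (1/2)q_J)/5.
Solving the pair: q_J = 36.9114, q_U = 44.7089.
Total output Q = 36.9114 + 44.7089 = 81.6203.

81.62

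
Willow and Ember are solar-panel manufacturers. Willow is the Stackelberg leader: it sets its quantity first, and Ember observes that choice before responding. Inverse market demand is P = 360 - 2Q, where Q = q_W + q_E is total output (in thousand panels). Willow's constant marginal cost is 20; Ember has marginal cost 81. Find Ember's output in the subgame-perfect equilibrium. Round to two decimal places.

19.63

The follower Ember best-responds to any q_W: π_E = (360 - 2Q)q_E - 81q_E.
Setting the follower's marginal profit to zero, 279 - 2q_W - 4q_E = 0, i.e. q_E = (279 - 2q_W)/4.
The leader anticipates this reaction. Substituting into P = 360 - 2Q gives P = 441/2 - q_W, so π_W = (441/2 - q_W)q_W - 20q_W.
Leader FOC: 401/2 - 2q_W = 0, so q_W = 401/4.
Then q_E = (279 - 2·(401/4))/4 = 157/8.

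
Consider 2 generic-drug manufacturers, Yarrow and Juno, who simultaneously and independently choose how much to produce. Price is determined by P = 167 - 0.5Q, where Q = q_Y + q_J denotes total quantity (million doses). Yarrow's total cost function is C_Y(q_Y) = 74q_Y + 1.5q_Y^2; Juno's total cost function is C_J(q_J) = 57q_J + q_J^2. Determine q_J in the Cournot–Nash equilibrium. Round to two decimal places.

Yarrow's profit: π_Y = (167 - 0.5Q)q_Y - (74q_Y + (3/2)q_Y²). Setting ∂π_Y/∂q_Y = 0: 93 - 4q_Y - (1/2)(q_J) = 0.
Juno's profit: π_J = (167 - 0.5Q)q_J - (57q_J + q_J²). Setting ∂π_J/∂q_J = 0: 110 - 3q_J - (1/2)(q_Y) = 0.
So q_Y = (93 - (1/2)q_J)/4 and q_J = (110 - (1/2)q_Y)/3.
Substituting one into the other gives q_Y = 896/47 and q_J = 1574/47.

33.49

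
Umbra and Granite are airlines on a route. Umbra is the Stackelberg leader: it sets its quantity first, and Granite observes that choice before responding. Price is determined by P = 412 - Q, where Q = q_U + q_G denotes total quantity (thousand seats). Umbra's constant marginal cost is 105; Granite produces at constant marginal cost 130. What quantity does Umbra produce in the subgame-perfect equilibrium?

166

The follower Granite best-responds to any q_U: π_G = (412 - Q)q_G - 130q_G.
Follower FOC: 282 - q_U - 2q_G = 0, so q_G(q_U) = (282 - q_U)/2.
Umbra substitutes q_G(q_U) into its own profit: π_U = q_U(412 - q_U - (282 - q_U)/2) - 105q_U = (271 - (1/2)q_U)q_U - 105q_U.
Leader FOC: 166 - q_U = 0, so q_U = 166.
Then q_G = (282 - 166)/2 = 58.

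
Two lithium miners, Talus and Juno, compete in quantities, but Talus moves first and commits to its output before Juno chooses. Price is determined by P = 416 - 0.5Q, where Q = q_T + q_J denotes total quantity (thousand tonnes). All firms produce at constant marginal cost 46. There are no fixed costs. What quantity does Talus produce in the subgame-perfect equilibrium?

The follower Juno best-responds to any q_T: π_J = (416 - 0.5Q)q_J - 46q_J.
Follower FOC: 370 - (1/2)q_T - q_J = 0, so q_J(q_T) = (370 - (1/2)q_T).
The leader anticipates this reaction. Substituting into P = 416 - 0.5Q gives P = 231 - (1/4)q_T, so π_T = (231 - (1/4)q_T)q_T - 46q_T.
The leader's first-order condition 185 - (1/2)q_T = 0 yields q_T = 370.
Then q_J = (370 - (1/2)·370) = 185.

370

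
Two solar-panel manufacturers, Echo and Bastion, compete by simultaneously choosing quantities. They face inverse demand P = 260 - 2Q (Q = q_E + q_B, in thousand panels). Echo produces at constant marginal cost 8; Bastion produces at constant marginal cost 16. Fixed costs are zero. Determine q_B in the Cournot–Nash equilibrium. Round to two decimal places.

Echo's profit: π_E = (260 - 2Q)q_E - (8q_E). Setting ∂π_E/∂q_E = 0: 252 - 4q_E - 2(q_B) = 0.
Bastion's profit: π_B = (260 - 2Q)q_B - (16q_B). Setting ∂π_B/∂q_B = 0: 244 - 4q_B - 2(q_E) = 0.
Rearranging gives the reaction functions q_E = (252 - 2q_B)/4 and q_B = (244 - 2q_E)/4.
Substituting one into the other gives q_E = 130/3 and q_B = 118/3.

39.33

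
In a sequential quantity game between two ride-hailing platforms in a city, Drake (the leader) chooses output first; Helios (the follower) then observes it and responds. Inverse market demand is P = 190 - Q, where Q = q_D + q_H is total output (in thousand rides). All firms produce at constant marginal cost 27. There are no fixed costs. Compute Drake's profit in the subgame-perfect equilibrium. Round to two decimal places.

The follower Helios best-responds to any q_D: π_H = (190 - Q)q_H - 27q_H.
∂π_H/∂q_H = 163 - q_D - 2q_H = 0 gives the reaction function q_H = (163 - q_D)/2.
Drake substitutes q_H(q_D) into its own profit: π_D = q_D(190 - q_D - (163 - q_D)/2) - 27q_D = (217/2 - (1/2)q_D)q_D - 27q_D.
Leader FOC: 163/2 - q_D = 0, so q_D = 163/2.
Then q_H = (163 - 163/2)/2 = 163/4.
Price P = 190 - 489/4 = 271/4.
Drake's profit: (271/4 - 27)·(163/2) = 3321.1250.

3321.13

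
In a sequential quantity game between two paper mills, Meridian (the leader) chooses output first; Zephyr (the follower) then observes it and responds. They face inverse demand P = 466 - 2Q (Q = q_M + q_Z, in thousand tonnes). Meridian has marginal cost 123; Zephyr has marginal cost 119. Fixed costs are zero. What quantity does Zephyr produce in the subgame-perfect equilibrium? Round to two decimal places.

44.38

Solve by backward induction. Given q_M, the follower Zephyr maximises π_Z = (466 - 2q_M - 2q_Z)q_Z - 119q_Z.
∂π_Z/∂q_Z = 347 - 2q_M - 4q_Z = 0 gives the reaction function q_Z = (347 - 2q_M)/4.
The leader anticipates this reaction. Substituting into P = 466 - 2Q gives P = 585/2 - q_M, so π_M = (585/2 - q_M)q_M - 123q_M.
The leader's first-order condition 339/2 - 2q_M = 0 yields q_M = 339/4.
Then q_Z = (347 - 2·(339/4))/4 = 355/8.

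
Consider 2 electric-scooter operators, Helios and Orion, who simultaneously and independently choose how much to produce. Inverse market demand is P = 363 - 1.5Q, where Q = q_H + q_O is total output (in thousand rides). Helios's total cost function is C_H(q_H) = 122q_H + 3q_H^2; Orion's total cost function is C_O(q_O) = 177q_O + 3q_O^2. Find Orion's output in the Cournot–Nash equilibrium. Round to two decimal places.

16.67

Helios's profit: π_H = (363 - 1.5Q)q_H - (122q_H + 3q_H²). Setting ∂π_H/∂q_H = 0: 241 - 9q_H - (3/2)(q_O) = 0.
Orion's profit: π_O = (363 - 1.5Q)q_O - (177q_O + 3q_O²). Setting ∂π_O/∂q_O = 0: 186 - 9q_O - (3/2)(q_H) = 0.
So q_H = (241 - (3/2)q_O)/9 and q_O = (186 - (3/2)q_H)/9.
Substituting one into the other gives q_H = 24 and q_O = 50/3.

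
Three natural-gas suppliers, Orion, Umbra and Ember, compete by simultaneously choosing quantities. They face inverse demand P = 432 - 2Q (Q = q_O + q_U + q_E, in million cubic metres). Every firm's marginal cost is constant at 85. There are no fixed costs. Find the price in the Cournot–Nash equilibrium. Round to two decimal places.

171.75

Each firm earns π_i = (432 - 2Q)q_i - 85q_i.
First-order condition (treating rivals' output as given): 347 - 4q_i - 2·Σ_{j≠i} q_j = 0.
By symmetry each firm produces the same amount; substituting Σ_{j≠i} q_j = 2q_i yields q_i = 347/8.
Total output Q = 1041/8, so price P = 432 - 2·(1041/8) = 687/4.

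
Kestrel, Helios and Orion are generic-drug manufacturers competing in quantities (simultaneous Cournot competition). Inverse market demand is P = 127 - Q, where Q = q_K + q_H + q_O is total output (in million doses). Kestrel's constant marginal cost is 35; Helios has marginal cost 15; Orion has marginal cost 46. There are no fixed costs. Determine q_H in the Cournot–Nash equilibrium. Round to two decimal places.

40.75

Kestrel's profit: π_K = (127 - Q)q_K - (35q_K). Setting ∂π_K/∂q_K = 0: 92 - 2q_K - (q_H + q_O) = 0.
Helios's profit: π_H = (127 - Q)q_H - (15q_H). Setting ∂π_H/∂q_H = 0: 112 - 2q_H - (q_K + q_O) = 0.
Orion's profit: π_O = (127 - Q)q_O - (46q_O). Setting ∂π_O/∂q_O = 0: 81 - 2q_O - (q_K + q_H) = 0.
Adding the 3 conditions: 285 − 2Q − 2Q = 0, i.e. Q = 285/4.
Back-substituting: q_K = (92 − 285/4) = 83/4, q_H = (112 − 285/4) = 163/4, q_O = (81 − 285/4) = 39/4.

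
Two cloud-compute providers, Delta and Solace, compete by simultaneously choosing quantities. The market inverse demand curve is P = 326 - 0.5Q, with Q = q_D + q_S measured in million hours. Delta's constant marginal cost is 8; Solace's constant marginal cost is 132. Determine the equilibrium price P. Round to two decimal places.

Delta's profit: π_D = (326 - 0.5Q)q_D - (8q_D). Setting ∂π_D/∂q_D = 0: 318 - q_D - (1/2)(q_S) = 0.
Solace's first-order condition: 194 - q_S - (1/2)(q_D) = 0.
So q_D = (318 - (1/2)q_S) and q_S = (194 - (1/2)q_D).
Solving the pair: q_D = 884/3, q_S = 140/3.
Total output Q = 1024/3, so price P = 326 - (1/2)·(1024/3) = 466/3.

155.33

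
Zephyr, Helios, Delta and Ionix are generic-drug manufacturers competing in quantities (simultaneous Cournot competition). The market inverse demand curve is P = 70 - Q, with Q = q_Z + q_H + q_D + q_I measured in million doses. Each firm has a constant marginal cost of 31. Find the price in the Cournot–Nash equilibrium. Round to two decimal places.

Each firm earns π_i = (70 - Q)q_i - 31q_i.
Setting ∂π_i/∂q_i = 0 with rivals' quantities fixed: 39 - 2q_i - Σ_{j≠i} q_j = 0.
By symmetry each firm produces the same amount; substituting Σ_{j≠i} q_j = 3q_i yields q_i = 39/5.
Total output Q = 156/5, so price P = 70 - 156/5 = 194/5.

38.80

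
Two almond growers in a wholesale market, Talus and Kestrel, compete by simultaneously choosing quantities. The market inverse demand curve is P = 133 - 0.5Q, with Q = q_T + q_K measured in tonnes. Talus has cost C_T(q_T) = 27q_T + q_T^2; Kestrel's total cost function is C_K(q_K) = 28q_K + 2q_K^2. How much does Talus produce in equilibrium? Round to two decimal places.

32.37

Talus's profit: π_T = (133 - 0.5Q)q_T - (27q_T + q_T²). Setting ∂π_T/∂q_T = 0: 106 - 3q_T - (1/2)(q_K) = 0.
Kestrel's profit: π_K = (133 - 0.5Q)q_K - (28q_K + 2q_K²). Setting ∂π_K/∂q_K = 0: 105 - 5q_K - (1/2)(q_T) = 0.
Best responses: q_T = (106 - (1/2)q_K)/3, q_K = (105 - (1/2)q_T)/5.
Substituting one into the other gives q_T = 1910/59 and q_K = 1048/59.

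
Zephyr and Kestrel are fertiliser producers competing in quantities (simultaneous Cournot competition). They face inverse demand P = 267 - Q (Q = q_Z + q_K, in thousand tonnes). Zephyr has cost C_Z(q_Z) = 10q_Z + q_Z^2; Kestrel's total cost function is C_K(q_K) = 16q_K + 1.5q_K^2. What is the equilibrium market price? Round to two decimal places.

Zephyr's profit: π_Z = (267 - Q)q_Z - (10q_Z + q_Z²). Setting ∂π_Z/∂q_Z = 0: 257 - 4q_Z - (q_K) = 0.
Kestrel's first-order condition: 251 - 5q_K - (q_Z) = 0.
Rearranging gives the reaction functions q_Z = (257 - q_K)/4 and q_K = (251 - q_Z)/5.
Substituting one into the other gives q_Z = 1034/19 and q_K = 747/19.
Total output Q = 1781/19, so price P = 267 - 1781/19 = 173.2632.

173.26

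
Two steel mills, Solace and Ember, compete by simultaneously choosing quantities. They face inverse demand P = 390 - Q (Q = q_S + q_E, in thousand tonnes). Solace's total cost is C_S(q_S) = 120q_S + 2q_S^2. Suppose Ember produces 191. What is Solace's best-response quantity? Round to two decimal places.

13.17

With the rival's output fixed at 191, Solace's profit is π_S = (390 - 191 - q_S)q_S - (120q_S + 2q_S²) = (199 - q_S)q_S - (120q_S + 2q_S²).
∂π_S/∂q_S = 79 - 6q_S = 0, so q_S = 79/6.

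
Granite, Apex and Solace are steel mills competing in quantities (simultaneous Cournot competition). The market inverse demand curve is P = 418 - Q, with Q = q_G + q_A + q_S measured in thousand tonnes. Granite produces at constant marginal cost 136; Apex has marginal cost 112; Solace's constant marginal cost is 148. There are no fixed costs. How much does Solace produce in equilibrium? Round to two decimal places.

55.50

Granite's profit: π_G = (418 - Q)q_G - (136q_G). Setting ∂π_G/∂q_G = 0: 282 - 2q_G - (q_A + q_S) = 0.
Apex's first-order condition: 306 - 2q_A - (q_G + q_S) = 0.
Solace's profit: π_S = (418 - Q)q_S - (148q_S). Setting ∂π_S/∂q_S = 0: 270 - 2q_S - (q_G + q_A) = 0.
Adding the 3 first-order conditions: 858 − 4Q = 0, so Q = 429/2.
Back-substituting: q_G = (282 − 429/2) = 135/2, q_A = (306 − 429/2) = 183/2, q_S = (270 − 429/2) = 111/2.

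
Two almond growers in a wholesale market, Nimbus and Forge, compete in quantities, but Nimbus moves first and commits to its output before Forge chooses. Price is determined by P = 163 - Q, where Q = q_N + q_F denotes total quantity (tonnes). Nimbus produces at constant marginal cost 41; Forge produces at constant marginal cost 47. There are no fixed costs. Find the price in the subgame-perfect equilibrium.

The follower Forge best-responds to any q_N: π_F = (163 - Q)q_F - 47q_F.
Follower FOC: 116 - q_N - 2q_F = 0, so q_F(q_N) = (116 - q_N)/2.
Nimbus substitutes q_F(q_N) into its own profit: π_N = q_N(163 - q_N - (116 - q_N)/2) - 41q_N = (105 - (1/2)q_N)q_N - 41q_N.
The leader's first-order condition 64 - q_N = 0 yields q_N = 64.
Then q_F = (116 - 64)/2 = 26.
Total output Q = 90, so price P = 163 - 90 = 73.

73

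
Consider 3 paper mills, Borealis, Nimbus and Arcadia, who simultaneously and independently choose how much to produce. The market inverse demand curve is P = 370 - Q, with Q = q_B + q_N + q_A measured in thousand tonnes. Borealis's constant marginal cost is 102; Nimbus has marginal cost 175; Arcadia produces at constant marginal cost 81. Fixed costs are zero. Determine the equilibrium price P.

182

Borealis's profit: π_B = (370 - Q)q_B - (102q_B). Setting ∂π_B/∂q_B = 0: 268 - 2q_B - (q_N + q_A) = 0.
Nimbus's profit: π_N = (370 - Q)q_N - (175q_N). Setting ∂π_N/∂q_N = 0: 195 - 2q_N - (q_B + q_A) = 0.
Arcadia's profit: π_A = (370 - Q)q_A - (81q_A). Setting ∂π_A/∂q_A = 0: 289 - 2q_A - (q_B + q_N) = 0.
Adding the 3 first-order conditions: 752 − 4Q = 0, so Q = 188.
Back-substituting: q_B = (268 − 188) = 80, q_N = (195 − 188) = 7, q_A = (289 − 188) = 101.
Total output Q = 188, so price P = 370 - 188 = 182.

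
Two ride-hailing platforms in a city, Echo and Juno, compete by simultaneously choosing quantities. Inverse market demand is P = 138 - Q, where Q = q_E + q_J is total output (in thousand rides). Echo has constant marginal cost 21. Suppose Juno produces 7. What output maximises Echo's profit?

55

With the rival's output fixed at 7, Echo's profit is π_E = (138 - 7 - q_E)q_E - (21q_E) = (131 - q_E)q_E - (21q_E).
∂π_E/∂q_E = 110 - 2q_E = 0, so q_E = 55.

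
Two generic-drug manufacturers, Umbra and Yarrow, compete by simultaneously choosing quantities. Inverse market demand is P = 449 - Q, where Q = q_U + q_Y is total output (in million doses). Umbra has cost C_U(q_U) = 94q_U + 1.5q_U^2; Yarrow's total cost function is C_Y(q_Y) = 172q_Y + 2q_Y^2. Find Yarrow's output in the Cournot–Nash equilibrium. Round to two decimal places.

Umbra's profit: π_U = (449 - Q)q_U - (94q_U + (3/2)q_U²). Setting ∂π_U/∂q_U = 0: 355 - 5q_U - (q_Y) = 0.
Yarrow's first-order condition: 277 - 6q_Y - (q_U) = 0.
Rearranging gives the reaction functions q_U = (355 - q_Y)/5 and q_Y = (277 - q_U)/6.
Substituting one into the other gives q_U = 1853/29 and q_Y = 1030/29.

35.52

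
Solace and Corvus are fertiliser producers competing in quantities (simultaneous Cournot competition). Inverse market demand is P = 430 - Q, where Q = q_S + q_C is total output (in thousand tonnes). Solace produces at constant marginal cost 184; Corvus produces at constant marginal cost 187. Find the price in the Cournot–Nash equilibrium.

Solace's profit: π_S = (430 - Q)q_S - (184q_S). Setting ∂π_S/∂q_S = 0: 246 - 2q_S - (q_C) = 0.
Corvus's profit: π_C = (430 - Q)q_C - (187q_C). Setting ∂π_C/∂q_C = 0: 243 - 2q_C - (q_S) = 0.
Rearranging gives the reaction functions q_S = (246 - q_C)/2 and q_C = (243 - q_S)/2.
Substituting one into the other gives q_S = 83 and q_C = 80.
Total output Q = 163, so price P = 430 - 163 = 267.

267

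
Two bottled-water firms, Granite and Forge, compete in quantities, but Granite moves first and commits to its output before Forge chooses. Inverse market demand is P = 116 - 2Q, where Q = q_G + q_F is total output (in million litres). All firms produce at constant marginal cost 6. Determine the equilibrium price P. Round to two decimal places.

The follower Forge best-responds to any q_G: π_F = (116 - 2Q)q_F - 6q_F.
∂π_F/∂q_F = 110 - 2q_G - 4q_F = 0 gives the reaction function q_F = (110 - 2q_G)/4.
The leader anticipates this reaction. Substituting into P = 116 - 2Q gives P = 61 - q_G, so π_G = (61 - q_G)q_G - 6q_G.
The leader's first-order condition 55 - 2q_G = 0 yields q_G = 55/2.
Then q_F = (110 - 2·(55/2))/4 = 55/4.
Total output Q = 165/4, so price P = 116 - 2·(165/4) = 67/2.

33.50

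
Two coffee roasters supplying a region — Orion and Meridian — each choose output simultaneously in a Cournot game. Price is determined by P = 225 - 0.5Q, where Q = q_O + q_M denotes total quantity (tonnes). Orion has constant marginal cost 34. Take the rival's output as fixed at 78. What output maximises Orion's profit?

152

With the rival's output fixed at 78, Orion's profit is π_O = (225 - (1/2)·78 - (1/2)q_O)q_O - (34q_O) = (186 - (1/2)q_O)q_O - (34q_O).
∂π_O/∂q_O = 152 - q_O = 0, so q_O = 152.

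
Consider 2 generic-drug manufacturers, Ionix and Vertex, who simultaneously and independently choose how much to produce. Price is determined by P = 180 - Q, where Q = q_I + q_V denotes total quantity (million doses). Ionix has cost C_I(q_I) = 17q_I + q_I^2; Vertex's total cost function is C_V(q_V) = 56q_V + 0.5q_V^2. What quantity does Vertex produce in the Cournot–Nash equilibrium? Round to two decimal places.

Ionix's profit: π_I = (180 - Q)q_I - (17q_I + q_I²). Setting ∂π_I/∂q_I = 0: 163 - 4q_I - (q_V) = 0.
Vertex's first-order condition: 124 - 3q_V - (q_I) = 0.
Rearranging gives the reaction functions q_I = (163 - q_V)/4 and q_V = (124 - q_I)/3.
Substituting one into the other gives q_I = 365/11 and q_V = 333/11.

30.27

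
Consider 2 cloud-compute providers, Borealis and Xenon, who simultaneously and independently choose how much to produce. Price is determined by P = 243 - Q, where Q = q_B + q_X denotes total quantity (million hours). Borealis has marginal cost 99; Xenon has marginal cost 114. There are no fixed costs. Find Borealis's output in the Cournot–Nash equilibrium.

53

Borealis's profit: π_B = (243 - Q)q_B - (99q_B). Setting ∂π_B/∂q_B = 0: 144 - 2q_B - (q_X) = 0.
Xenon's profit: π_X = (243 - Q)q_X - (114q_X). Setting ∂π_X/∂q_X = 0: 129 - 2q_X - (q_B) = 0.
Rearranging gives the reaction functions q_B = (144 - q_X)/2 and q_X = (129 - q_B)/2.
Solving the pair: q_B = 53, q_X = 38.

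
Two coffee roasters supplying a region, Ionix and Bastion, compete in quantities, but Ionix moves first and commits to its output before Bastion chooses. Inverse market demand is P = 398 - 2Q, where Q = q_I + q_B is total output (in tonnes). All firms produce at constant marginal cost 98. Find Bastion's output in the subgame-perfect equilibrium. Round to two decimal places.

37.50

Solve by backward induction. Given q_I, the follower Bastion maximises π_B = (398 - 2q_I - 2q_B)q_B - 98q_B.
Follower FOC: 300 - 2q_I - 4q_B = 0, so q_B(q_I) = (300 - 2q_I)/4.
Ionix substitutes q_B(q_I) into its own profit: π_I = q_I(398 - 2q_I - (300 - 2q_I)/2) - 98q_I = (248 - q_I)q_I - 98q_I.
Leader FOC: 150 - 2q_I = 0, so q_I = 75.
Then q_B = (300 - 2·75)/4 = 75/2.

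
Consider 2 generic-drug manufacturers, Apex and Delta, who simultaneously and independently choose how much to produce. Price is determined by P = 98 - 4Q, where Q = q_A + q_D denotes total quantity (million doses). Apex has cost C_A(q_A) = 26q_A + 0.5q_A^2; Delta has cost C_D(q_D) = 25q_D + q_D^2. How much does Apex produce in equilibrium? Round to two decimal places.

5.78

Apex's profit: π_A = (98 - 4Q)q_A - (26q_A + (1/2)q_A²). Setting ∂π_A/∂q_A = 0: 72 - 9q_A - 4(q_D) = 0.
Delta's first-order condition: 73 - 10q_D - 4(q_A) = 0.
Best responses: q_A = (72 - 4q_D)/9, q_D = (73 - 4q_A)/10.
Substituting one into the other gives q_A = 214/37 and q_D = 369/74.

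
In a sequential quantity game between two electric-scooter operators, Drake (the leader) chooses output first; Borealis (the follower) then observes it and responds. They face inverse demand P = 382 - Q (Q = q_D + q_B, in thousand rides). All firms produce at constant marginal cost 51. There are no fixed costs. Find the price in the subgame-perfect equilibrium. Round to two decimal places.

The follower Borealis best-responds to any q_D: π_B = (382 - Q)q_B - 51q_B.
∂π_B/∂q_B = 331 - q_D - 2q_B = 0 gives the reaction function q_B = (331 - q_D)/2.
Drake substitutes q_B(q_D) into its own profit: π_D = q_D(382 - q_D - (331 - q_D)/2) - 51q_D = (433/2 - (1/2)q_D)q_D - 51q_D.
Maximising: ∂π_D/∂q_D = 331/2 - q_D = 0, giving q_D = 331/2.
Then q_B = (331 - 331/2)/2 = 331/4.
Total output Q = 993/4, so price P = 382 - 993/4 = 535/4.

133.75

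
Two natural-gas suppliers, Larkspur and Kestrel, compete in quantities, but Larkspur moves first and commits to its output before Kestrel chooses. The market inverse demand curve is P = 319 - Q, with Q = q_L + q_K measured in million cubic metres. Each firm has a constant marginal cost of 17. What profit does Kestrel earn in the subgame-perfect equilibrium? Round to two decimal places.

5700.25

The follower Kestrel best-responds to any q_L: π_K = (319 - Q)q_K - 17q_K.
∂π_K/∂q_K = 302 - q_L - 2q_K = 0 gives the reaction function q_K = (302 - q_L)/2.
The leader anticipates this reaction. Substituting into P = 319 - Q gives P = 168 - (1/2)q_L, so π_L = (168 - (1/2)q_L)q_L - 17q_L.
Leader FOC: 151 - q_L = 0, so q_L = 151.
Then q_K = (302 - 151)/2 = 151/2.
Price P = 319 - 453/2 = 185/2.
Kestrel's profit: (185/2 - 17)·(151/2) = 5700.2500.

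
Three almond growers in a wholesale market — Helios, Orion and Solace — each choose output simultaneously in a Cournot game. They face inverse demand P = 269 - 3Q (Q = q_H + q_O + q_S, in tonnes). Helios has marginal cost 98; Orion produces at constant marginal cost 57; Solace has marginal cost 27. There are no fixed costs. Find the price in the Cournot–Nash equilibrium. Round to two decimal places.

Helios's profit: π_H = (269 - 3Q)q_H - (98q_H). Setting ∂π_H/∂q_H = 0: 171 - 6q_H - 3(q_O + q_S) = 0.
Orion's profit: π_O = (269 - 3Q)q_O - (57q_O). Setting ∂π_O/∂q_O = 0: 212 - 6q_O - 3(q_H + q_S) = 0.
Solace's first-order condition: 242 - 6q_S - 3(q_H + q_O) = 0.
Summing all 3 equations gives 625 − 12Q = 0, hence Q = 625/12.
Back-substituting: q_H = (171 − 625/4)/3 = 59/12, q_O = (212 − 625/4)/3 = 223/12, q_S = (242 − 625/4)/3 = 343/12.
Total output Q = 625/12, so price P = 269 - 3·(625/12) = 451/4.

112.75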